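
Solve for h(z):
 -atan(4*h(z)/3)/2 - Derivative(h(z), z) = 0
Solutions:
 Integral(1/atan(4*_y/3), (_y, h(z))) = C1 - z/2


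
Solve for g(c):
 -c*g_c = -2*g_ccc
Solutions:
 g(c) = C1 + Integral(C2*airyai(2^(2/3)*c/2) + C3*airybi(2^(2/3)*c/2), c)


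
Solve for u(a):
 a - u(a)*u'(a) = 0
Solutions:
 u(a) = -sqrt(C1 + a^2)
 u(a) = sqrt(C1 + a^2)


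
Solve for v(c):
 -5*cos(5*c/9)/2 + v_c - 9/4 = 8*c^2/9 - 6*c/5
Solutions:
 v(c) = C1 + 8*c^3/27 - 3*c^2/5 + 9*c/4 + 9*sin(5*c/9)/2


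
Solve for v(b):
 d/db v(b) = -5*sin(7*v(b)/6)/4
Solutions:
 5*b/4 + 3*log(cos(7*v(b)/6) - 1)/7 - 3*log(cos(7*v(b)/6) + 1)/7 = C1


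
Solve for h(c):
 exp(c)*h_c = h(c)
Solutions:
 h(c) = C1*exp(-exp(-c))


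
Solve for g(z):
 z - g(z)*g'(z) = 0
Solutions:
 g(z) = -sqrt(C1 + z^2)
 g(z) = sqrt(C1 + z^2)


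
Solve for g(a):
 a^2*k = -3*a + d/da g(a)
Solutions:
 g(a) = C1 + a^3*k/3 + 3*a^2/2


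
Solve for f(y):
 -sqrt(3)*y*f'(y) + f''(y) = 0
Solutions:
 f(y) = C1 + C2*erfi(sqrt(2)*3^(1/4)*y/2)


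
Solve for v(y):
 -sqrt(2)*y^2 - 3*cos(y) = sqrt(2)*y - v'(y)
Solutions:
 v(y) = C1 + sqrt(2)*y^3/3 + sqrt(2)*y^2/2 + 3*sin(y)


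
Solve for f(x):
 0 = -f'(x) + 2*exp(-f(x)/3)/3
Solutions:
 f(x) = 3*log(C1 + 2*x/9)


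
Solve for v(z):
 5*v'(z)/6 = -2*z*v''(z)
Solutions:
 v(z) = C1 + C2*z^(7/12)


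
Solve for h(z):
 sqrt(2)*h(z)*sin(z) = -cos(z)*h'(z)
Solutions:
 h(z) = C1*cos(z)^(sqrt(2))


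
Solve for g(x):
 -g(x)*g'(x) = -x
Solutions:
 g(x) = -sqrt(C1 + x^2)
 g(x) = sqrt(C1 + x^2)


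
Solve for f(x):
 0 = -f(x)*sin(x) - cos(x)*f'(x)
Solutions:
 f(x) = C1*cos(x)


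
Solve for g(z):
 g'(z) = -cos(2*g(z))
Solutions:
 g(z) = -asin((C1 + exp(4*z))/(C1 - exp(4*z)))/2 + pi/2
 g(z) = asin((C1 + exp(4*z))/(C1 - exp(4*z)))/2


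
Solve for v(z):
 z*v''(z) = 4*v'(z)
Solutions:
 v(z) = C1 + C2*z^5


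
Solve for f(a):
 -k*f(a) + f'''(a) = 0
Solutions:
 f(a) = C1*exp(a*k^(1/3)) + C2*exp(a*k^(1/3)*(-1 + sqrt(3)*I)/2) + C3*exp(-a*k^(1/3)*(1 + sqrt(3)*I)/2)


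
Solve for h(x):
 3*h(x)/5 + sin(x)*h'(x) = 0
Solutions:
 h(x) = C1*(cos(x) + 1)^(3/10)/(cos(x) - 1)^(3/10)


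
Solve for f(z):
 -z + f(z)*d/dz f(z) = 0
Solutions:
 f(z) = -sqrt(C1 + z^2)
 f(z) = sqrt(C1 + z^2)


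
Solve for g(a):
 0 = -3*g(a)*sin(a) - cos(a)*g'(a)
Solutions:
 g(a) = C1*cos(a)^3


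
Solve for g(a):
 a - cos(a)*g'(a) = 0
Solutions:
 g(a) = C1 + Integral(a/cos(a), a)


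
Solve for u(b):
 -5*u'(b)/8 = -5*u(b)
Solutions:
 u(b) = C1*exp(8*b)


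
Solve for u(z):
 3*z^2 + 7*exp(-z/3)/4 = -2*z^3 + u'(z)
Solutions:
 u(z) = C1 + z^4/2 + z^3 - 21*exp(-z/3)/4


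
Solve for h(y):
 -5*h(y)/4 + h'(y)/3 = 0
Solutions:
 h(y) = C1*exp(15*y/4)


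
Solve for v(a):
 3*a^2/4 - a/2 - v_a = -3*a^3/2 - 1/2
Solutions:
 v(a) = C1 + 3*a^4/8 + a^3/4 - a^2/4 + a/2


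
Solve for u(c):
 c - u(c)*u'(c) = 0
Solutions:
 u(c) = -sqrt(C1 + c^2)
 u(c) = sqrt(C1 + c^2)


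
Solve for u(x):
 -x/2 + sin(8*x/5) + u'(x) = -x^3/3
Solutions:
 u(x) = C1 - x^4/12 + x^2/4 + 5*cos(8*x/5)/8


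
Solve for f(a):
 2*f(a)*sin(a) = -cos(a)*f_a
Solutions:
 f(a) = C1*cos(a)^2


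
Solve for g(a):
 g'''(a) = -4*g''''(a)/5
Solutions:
 g(a) = C1 + C2*a + C3*a^2 + C4*exp(-5*a/4)


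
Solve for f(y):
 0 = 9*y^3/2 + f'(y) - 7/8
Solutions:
 f(y) = C1 - 9*y^4/8 + 7*y/8


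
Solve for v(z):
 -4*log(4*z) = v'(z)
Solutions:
 v(z) = C1 - 4*z*log(z) - z*log(256) + 4*z


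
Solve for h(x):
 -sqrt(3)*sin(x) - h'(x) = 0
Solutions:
 h(x) = C1 + sqrt(3)*cos(x)


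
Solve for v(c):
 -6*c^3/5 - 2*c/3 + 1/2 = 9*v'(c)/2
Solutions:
 v(c) = C1 - c^4/15 - 2*c^2/27 + c/9


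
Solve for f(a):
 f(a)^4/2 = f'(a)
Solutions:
 f(a) = 2^(1/3)*(-1/(C1 + 3*a))^(1/3)
 f(a) = 2^(1/3)*(-1/(C1 + a))^(1/3)*(-3^(2/3) - 3*3^(1/6)*I)/6
 f(a) = 2^(1/3)*(-1/(C1 + a))^(1/3)*(-3^(2/3) + 3*3^(1/6)*I)/6


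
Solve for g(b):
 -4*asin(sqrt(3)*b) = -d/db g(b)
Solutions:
 g(b) = C1 + 4*b*asin(sqrt(3)*b) + 4*sqrt(3)*sqrt(1 - 3*b^2)/3


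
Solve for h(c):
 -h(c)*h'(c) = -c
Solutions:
 h(c) = -sqrt(C1 + c^2)
 h(c) = sqrt(C1 + c^2)


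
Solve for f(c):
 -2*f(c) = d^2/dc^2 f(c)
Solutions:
 f(c) = C1*sin(sqrt(2)*c) + C2*cos(sqrt(2)*c)


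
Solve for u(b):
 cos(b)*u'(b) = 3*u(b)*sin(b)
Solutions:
 u(b) = C1/cos(b)^3


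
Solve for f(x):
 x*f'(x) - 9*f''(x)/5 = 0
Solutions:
 f(x) = C1 + C2*erfi(sqrt(10)*x/6)


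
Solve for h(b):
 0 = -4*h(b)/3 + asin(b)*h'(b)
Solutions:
 h(b) = C1*exp(4*Integral(1/asin(b), b)/3)


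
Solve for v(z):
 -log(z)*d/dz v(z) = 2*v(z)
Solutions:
 v(z) = C1*exp(-2*li(z))


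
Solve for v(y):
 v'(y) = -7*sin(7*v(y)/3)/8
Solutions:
 7*y/8 + 3*log(cos(7*v(y)/3) - 1)/14 - 3*log(cos(7*v(y)/3) + 1)/14 = C1


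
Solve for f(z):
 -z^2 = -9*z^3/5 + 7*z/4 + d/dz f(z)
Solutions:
 f(z) = C1 + 9*z^4/20 - z^3/3 - 7*z^2/8


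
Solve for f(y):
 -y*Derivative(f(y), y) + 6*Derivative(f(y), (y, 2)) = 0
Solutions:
 f(y) = C1 + C2*erfi(sqrt(3)*y/6)


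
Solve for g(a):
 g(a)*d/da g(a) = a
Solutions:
 g(a) = -sqrt(C1 + a^2)
 g(a) = sqrt(C1 + a^2)


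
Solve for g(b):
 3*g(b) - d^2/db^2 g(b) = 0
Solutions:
 g(b) = C1*exp(-sqrt(3)*b) + C2*exp(sqrt(3)*b)


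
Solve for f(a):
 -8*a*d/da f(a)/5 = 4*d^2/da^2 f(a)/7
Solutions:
 f(a) = C1 + C2*erf(sqrt(35)*a/5)


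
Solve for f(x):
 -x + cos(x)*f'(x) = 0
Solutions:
 f(x) = C1 + Integral(x/cos(x), x)


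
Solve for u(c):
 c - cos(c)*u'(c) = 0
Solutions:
 u(c) = C1 + Integral(c/cos(c), c)


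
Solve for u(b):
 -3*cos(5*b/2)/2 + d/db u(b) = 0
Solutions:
 u(b) = C1 + 3*sin(5*b/2)/5


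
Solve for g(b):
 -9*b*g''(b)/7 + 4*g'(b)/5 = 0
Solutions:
 g(b) = C1 + C2*b^(73/45)


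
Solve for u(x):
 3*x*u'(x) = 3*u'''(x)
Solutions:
 u(x) = C1 + Integral(C2*airyai(x) + C3*airybi(x), x)


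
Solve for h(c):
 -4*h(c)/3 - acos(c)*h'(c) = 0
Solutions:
 h(c) = C1*exp(-4*Integral(1/acos(c), c)/3)


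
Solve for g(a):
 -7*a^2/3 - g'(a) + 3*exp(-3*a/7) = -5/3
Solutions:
 g(a) = C1 - 7*a^3/9 + 5*a/3 - 7*exp(-3*a/7)


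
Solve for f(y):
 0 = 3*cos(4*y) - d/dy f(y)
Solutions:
 f(y) = C1 + 3*sin(4*y)/4


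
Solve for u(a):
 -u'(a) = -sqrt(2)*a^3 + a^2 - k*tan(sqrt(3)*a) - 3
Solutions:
 u(a) = C1 + sqrt(2)*a^4/4 - a^3/3 + 3*a - sqrt(3)*k*log(cos(sqrt(3)*a))/3


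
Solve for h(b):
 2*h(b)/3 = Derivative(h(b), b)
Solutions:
 h(b) = C1*exp(2*b/3)


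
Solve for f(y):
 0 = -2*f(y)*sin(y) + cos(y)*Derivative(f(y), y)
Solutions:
 f(y) = C1/cos(y)^2


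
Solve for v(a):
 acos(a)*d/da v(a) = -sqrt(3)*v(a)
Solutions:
 v(a) = C1*exp(-sqrt(3)*Integral(1/acos(a), a))


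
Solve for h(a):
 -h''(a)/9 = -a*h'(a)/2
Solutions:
 h(a) = C1 + C2*erfi(3*a/2)


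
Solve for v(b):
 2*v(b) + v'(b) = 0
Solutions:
 v(b) = C1*exp(-2*b)


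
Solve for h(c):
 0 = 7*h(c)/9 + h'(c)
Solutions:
 h(c) = C1*exp(-7*c/9)


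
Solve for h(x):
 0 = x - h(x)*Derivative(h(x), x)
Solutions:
 h(x) = -sqrt(C1 + x^2)
 h(x) = sqrt(C1 + x^2)


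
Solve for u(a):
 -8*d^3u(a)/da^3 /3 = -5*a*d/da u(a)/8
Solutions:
 u(a) = C1 + Integral(C2*airyai(15^(1/3)*a/4) + C3*airybi(15^(1/3)*a/4), a)


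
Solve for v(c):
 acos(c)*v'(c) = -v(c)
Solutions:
 v(c) = C1*exp(-Integral(1/acos(c), c))


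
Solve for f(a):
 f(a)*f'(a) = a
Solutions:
 f(a) = -sqrt(C1 + a^2)
 f(a) = sqrt(C1 + a^2)


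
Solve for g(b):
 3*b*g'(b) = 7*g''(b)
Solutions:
 g(b) = C1 + C2*erfi(sqrt(42)*b/14)


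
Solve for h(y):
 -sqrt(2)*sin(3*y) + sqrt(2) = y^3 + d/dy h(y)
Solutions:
 h(y) = C1 - y^4/4 + sqrt(2)*y + sqrt(2)*cos(3*y)/3


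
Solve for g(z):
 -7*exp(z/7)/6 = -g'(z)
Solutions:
 g(z) = C1 + 49*exp(z/7)/6


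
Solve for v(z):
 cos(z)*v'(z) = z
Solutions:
 v(z) = C1 + Integral(z/cos(z), z)


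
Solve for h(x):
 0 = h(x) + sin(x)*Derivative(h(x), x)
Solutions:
 h(x) = C1*sqrt(cos(x) + 1)/sqrt(cos(x) - 1)


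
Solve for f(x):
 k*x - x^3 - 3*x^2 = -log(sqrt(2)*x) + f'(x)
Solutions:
 f(x) = C1 + k*x^2/2 - x^4/4 - x^3 + x*log(x) - x + x*log(2)/2


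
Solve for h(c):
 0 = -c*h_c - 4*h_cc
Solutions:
 h(c) = C1 + C2*erf(sqrt(2)*c/4)


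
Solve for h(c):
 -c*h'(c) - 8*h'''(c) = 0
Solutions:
 h(c) = C1 + Integral(C2*airyai(-c/2) + C3*airybi(-c/2), c)


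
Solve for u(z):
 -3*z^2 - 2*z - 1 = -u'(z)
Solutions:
 u(z) = C1 + z^3 + z^2 + z


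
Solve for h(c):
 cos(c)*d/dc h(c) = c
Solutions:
 h(c) = C1 + Integral(c/cos(c), c)


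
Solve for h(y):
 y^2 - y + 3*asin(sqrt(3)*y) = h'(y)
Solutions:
 h(y) = C1 + y^3/3 - y^2/2 + 3*y*asin(sqrt(3)*y) + sqrt(3)*sqrt(1 - 3*y^2)


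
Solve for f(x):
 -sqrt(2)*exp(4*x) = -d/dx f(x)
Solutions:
 f(x) = C1 + sqrt(2)*exp(4*x)/4


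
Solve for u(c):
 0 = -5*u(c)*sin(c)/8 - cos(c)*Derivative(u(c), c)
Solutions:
 u(c) = C1*cos(c)^(5/8)


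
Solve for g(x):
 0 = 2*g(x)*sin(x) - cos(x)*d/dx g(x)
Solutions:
 g(x) = C1/cos(x)^2


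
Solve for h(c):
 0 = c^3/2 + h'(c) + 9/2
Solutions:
 h(c) = C1 - c^4/8 - 9*c/2


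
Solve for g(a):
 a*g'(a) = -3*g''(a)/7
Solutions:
 g(a) = C1 + C2*erf(sqrt(42)*a/6)


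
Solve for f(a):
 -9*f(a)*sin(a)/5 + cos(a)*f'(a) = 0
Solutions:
 f(a) = C1/cos(a)^(9/5)


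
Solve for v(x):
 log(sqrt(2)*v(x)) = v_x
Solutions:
 -2*Integral(1/(2*log(_y) + log(2)), (_y, v(x))) = C1 - x


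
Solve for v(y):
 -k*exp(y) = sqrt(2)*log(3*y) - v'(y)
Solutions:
 v(y) = C1 + k*exp(y) + sqrt(2)*y*log(y) + sqrt(2)*y*(-1 + log(3))


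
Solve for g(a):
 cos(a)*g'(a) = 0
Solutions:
 g(a) = C1


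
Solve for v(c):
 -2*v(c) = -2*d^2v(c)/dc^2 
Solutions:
 v(c) = C1*exp(-c) + C2*exp(c)


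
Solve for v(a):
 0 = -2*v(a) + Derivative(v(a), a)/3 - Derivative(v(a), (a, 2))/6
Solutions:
 v(a) = (C1*sin(sqrt(11)*a) + C2*cos(sqrt(11)*a))*exp(a)


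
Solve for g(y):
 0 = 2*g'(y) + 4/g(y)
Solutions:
 g(y) = -sqrt(C1 - 4*y)
 g(y) = sqrt(C1 - 4*y)


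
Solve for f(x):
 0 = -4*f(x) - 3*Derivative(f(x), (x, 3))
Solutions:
 f(x) = C3*exp(-6^(2/3)*x/3) + (C1*sin(2^(2/3)*3^(1/6)*x/2) + C2*cos(2^(2/3)*3^(1/6)*x/2))*exp(6^(2/3)*x/6)


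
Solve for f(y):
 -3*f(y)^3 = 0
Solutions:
 f(y) = 0


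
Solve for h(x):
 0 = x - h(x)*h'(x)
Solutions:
 h(x) = -sqrt(C1 + x^2)
 h(x) = sqrt(C1 + x^2)


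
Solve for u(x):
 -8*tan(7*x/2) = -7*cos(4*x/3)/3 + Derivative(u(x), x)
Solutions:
 u(x) = C1 + 16*log(cos(7*x/2))/7 + 7*sin(4*x/3)/4


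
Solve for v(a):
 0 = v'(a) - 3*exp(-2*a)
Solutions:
 v(a) = C1 - 3*exp(-2*a)/2


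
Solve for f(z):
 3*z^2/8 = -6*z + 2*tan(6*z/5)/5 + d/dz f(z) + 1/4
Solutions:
 f(z) = C1 + z^3/8 + 3*z^2 - z/4 + log(cos(6*z/5))/3


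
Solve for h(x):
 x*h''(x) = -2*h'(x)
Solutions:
 h(x) = C1 + C2/x


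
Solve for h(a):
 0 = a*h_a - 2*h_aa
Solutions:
 h(a) = C1 + C2*erfi(a/2)


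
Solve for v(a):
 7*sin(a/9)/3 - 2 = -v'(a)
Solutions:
 v(a) = C1 + 2*a + 21*cos(a/9)


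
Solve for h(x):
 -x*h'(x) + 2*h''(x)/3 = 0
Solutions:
 h(x) = C1 + C2*erfi(sqrt(3)*x/2)


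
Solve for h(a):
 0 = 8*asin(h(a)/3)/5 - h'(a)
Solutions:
 Integral(1/asin(_y/3), (_y, h(a))) = C1 + 8*a/5


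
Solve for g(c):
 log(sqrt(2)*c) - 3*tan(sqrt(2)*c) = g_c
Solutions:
 g(c) = C1 + c*log(c) - c + c*log(2)/2 + 3*sqrt(2)*log(cos(sqrt(2)*c))/2


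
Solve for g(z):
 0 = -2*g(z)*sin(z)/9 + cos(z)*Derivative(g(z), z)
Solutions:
 g(z) = C1/cos(z)^(2/9)


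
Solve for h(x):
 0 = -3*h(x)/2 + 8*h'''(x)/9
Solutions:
 h(x) = C3*exp(3*2^(2/3)*x/4) + (C1*sin(3*2^(2/3)*sqrt(3)*x/8) + C2*cos(3*2^(2/3)*sqrt(3)*x/8))*exp(-3*2^(2/3)*x/8)


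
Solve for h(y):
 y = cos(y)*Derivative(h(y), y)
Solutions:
 h(y) = C1 + Integral(y/cos(y), y)


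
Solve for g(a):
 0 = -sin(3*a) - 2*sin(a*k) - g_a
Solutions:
 g(a) = C1 + cos(3*a)/3 + 2*cos(a*k)/k


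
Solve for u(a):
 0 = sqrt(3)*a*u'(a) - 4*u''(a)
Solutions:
 u(a) = C1 + C2*erfi(sqrt(2)*3^(1/4)*a/4)


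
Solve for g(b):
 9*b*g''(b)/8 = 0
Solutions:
 g(b) = C1 + C2*b


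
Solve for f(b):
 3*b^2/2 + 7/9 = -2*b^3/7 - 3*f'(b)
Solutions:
 f(b) = C1 - b^4/42 - b^3/6 - 7*b/27


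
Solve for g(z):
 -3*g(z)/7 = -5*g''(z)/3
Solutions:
 g(z) = C1*exp(-3*sqrt(35)*z/35) + C2*exp(3*sqrt(35)*z/35)


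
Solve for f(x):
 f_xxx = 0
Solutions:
 f(x) = C1 + C2*x + C3*x^2


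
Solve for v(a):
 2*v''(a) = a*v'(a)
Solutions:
 v(a) = C1 + C2*erfi(a/2)


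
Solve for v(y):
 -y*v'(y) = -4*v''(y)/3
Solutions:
 v(y) = C1 + C2*erfi(sqrt(6)*y/4)


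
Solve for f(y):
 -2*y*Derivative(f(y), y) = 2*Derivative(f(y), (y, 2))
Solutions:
 f(y) = C1 + C2*erf(sqrt(2)*y/2)


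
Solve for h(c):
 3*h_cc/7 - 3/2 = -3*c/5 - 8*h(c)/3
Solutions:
 h(c) = C1*sin(2*sqrt(14)*c/3) + C2*cos(2*sqrt(14)*c/3) - 9*c/40 + 9/16


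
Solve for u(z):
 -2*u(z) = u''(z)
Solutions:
 u(z) = C1*sin(sqrt(2)*z) + C2*cos(sqrt(2)*z)


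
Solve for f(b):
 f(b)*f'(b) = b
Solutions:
 f(b) = -sqrt(C1 + b^2)
 f(b) = sqrt(C1 + b^2)


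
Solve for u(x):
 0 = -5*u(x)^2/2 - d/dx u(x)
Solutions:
 u(x) = 2/(C1 + 5*x)


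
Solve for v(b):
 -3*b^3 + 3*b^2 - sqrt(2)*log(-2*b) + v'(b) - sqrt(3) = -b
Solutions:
 v(b) = C1 + 3*b^4/4 - b^3 - b^2/2 + sqrt(2)*b*log(-b) + b*(-sqrt(2) + sqrt(2)*log(2) + sqrt(3))


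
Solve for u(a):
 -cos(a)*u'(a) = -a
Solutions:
 u(a) = C1 + Integral(a/cos(a), a)


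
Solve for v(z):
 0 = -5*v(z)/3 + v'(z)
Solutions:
 v(z) = C1*exp(5*z/3)


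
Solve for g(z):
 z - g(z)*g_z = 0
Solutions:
 g(z) = -sqrt(C1 + z^2)
 g(z) = sqrt(C1 + z^2)


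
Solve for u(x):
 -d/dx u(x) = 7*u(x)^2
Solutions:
 u(x) = 1/(C1 + 7*x)


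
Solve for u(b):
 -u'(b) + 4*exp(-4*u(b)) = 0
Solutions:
 u(b) = log(-I*(C1 + 16*b)^(1/4))
 u(b) = log(I*(C1 + 16*b)^(1/4))
 u(b) = log(-(C1 + 16*b)^(1/4))
 u(b) = log(C1 + 16*b)/4


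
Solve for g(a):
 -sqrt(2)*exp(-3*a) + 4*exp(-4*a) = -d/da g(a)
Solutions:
 g(a) = C1 - sqrt(2)*exp(-3*a)/3 + exp(-4*a)


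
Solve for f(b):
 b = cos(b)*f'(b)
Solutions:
 f(b) = C1 + Integral(b/cos(b), b)


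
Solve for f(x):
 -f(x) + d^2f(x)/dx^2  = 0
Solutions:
 f(x) = C1*exp(-x) + C2*exp(x)


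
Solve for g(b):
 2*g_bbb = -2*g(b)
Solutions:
 g(b) = C3*exp(-b) + (C1*sin(sqrt(3)*b/2) + C2*cos(sqrt(3)*b/2))*exp(b/2)


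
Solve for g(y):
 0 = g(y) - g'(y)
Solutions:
 g(y) = C1*exp(y)


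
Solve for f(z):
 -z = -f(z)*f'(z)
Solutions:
 f(z) = -sqrt(C1 + z^2)
 f(z) = sqrt(C1 + z^2)


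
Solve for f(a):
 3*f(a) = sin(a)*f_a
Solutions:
 f(a) = C1*(cos(a) - 1)^(3/2)/(cos(a) + 1)^(3/2)


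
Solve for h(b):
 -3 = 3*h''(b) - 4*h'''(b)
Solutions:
 h(b) = C1 + C2*b + C3*exp(3*b/4) - b^2/2


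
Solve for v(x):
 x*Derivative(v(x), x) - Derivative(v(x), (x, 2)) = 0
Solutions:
 v(x) = C1 + C2*erfi(sqrt(2)*x/2)


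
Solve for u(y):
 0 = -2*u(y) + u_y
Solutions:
 u(y) = C1*exp(2*y)


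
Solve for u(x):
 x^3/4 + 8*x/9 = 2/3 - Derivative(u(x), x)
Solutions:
 u(x) = C1 - x^4/16 - 4*x^2/9 + 2*x/3


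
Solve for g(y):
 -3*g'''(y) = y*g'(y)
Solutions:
 g(y) = C1 + Integral(C2*airyai(-3^(2/3)*y/3) + C3*airybi(-3^(2/3)*y/3), y)


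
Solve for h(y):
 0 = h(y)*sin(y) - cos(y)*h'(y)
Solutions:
 h(y) = C1/cos(y)


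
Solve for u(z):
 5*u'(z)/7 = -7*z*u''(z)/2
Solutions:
 u(z) = C1 + C2*z^(39/49)


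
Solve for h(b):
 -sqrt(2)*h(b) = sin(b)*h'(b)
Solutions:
 h(b) = C1*(cos(b) + 1)^(sqrt(2)/2)/(cos(b) - 1)^(sqrt(2)/2)


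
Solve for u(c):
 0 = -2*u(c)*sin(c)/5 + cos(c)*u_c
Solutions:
 u(c) = C1/cos(c)^(2/5)


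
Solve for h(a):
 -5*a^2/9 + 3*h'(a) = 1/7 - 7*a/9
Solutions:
 h(a) = C1 + 5*a^3/81 - 7*a^2/54 + a/21


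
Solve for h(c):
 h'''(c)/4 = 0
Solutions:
 h(c) = C1 + C2*c + C3*c^2


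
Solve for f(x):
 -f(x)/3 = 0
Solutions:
 f(x) = 0


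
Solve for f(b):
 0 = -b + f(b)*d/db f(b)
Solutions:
 f(b) = -sqrt(C1 + b^2)
 f(b) = sqrt(C1 + b^2)


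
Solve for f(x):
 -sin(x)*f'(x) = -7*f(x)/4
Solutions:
 f(x) = C1*(cos(x) - 1)^(7/8)/(cos(x) + 1)^(7/8)


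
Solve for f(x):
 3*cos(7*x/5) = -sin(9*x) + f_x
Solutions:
 f(x) = C1 + 15*sin(7*x/5)/7 - cos(9*x)/9


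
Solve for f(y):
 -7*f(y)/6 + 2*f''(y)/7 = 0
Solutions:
 f(y) = C1*exp(-7*sqrt(3)*y/6) + C2*exp(7*sqrt(3)*y/6)


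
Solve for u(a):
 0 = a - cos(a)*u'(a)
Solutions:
 u(a) = C1 + Integral(a/cos(a), a)


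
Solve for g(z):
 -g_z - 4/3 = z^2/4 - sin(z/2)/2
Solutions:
 g(z) = C1 - z^3/12 - 4*z/3 - cos(z/2)


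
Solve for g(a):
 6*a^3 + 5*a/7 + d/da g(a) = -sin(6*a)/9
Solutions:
 g(a) = C1 - 3*a^4/2 - 5*a^2/14 + cos(6*a)/54


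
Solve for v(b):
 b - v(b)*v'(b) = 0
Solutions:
 v(b) = -sqrt(C1 + b^2)
 v(b) = sqrt(C1 + b^2)


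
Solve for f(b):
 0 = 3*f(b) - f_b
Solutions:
 f(b) = C1*exp(3*b)


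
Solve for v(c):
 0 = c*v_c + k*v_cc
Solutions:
 v(c) = C1 + C2*sqrt(k)*erf(sqrt(2)*c*sqrt(1/k)/2)


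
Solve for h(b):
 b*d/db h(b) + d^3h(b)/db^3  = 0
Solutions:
 h(b) = C1 + Integral(C2*airyai(-b) + C3*airybi(-b), b)


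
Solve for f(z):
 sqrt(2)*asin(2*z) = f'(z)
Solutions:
 f(z) = C1 + sqrt(2)*(z*asin(2*z) + sqrt(1 - 4*z^2)/2)


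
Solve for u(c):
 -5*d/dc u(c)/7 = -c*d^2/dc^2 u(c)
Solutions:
 u(c) = C1 + C2*c^(12/7)


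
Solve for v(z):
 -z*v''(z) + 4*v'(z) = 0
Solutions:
 v(z) = C1 + C2*z^5


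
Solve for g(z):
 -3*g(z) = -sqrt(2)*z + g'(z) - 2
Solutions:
 g(z) = C1*exp(-3*z) + sqrt(2)*z/3 - sqrt(2)/9 + 2/3


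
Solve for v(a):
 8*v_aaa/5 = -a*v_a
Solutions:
 v(a) = C1 + Integral(C2*airyai(-5^(1/3)*a/2) + C3*airybi(-5^(1/3)*a/2), a)


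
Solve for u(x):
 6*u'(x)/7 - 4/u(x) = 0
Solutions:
 u(x) = -sqrt(C1 + 84*x)/3
 u(x) = sqrt(C1 + 84*x)/3


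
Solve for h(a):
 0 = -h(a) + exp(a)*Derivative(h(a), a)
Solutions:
 h(a) = C1*exp(-exp(-a))


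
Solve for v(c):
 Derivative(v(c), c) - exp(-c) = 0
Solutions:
 v(c) = C1 - exp(-c)


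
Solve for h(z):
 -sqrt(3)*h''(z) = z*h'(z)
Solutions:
 h(z) = C1 + C2*erf(sqrt(2)*3^(3/4)*z/6)


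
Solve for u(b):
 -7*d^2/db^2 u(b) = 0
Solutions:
 u(b) = C1 + C2*b


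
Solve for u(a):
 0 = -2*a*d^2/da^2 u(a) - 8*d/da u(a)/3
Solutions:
 u(a) = C1 + C2/a^(1/3)


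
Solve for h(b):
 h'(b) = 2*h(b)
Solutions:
 h(b) = C1*exp(2*b)


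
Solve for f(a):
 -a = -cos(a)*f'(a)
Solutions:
 f(a) = C1 + Integral(a/cos(a), a)


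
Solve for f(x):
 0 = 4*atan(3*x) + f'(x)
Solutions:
 f(x) = C1 - 4*x*atan(3*x) + 2*log(9*x^2 + 1)/3


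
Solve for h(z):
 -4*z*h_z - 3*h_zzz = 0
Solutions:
 h(z) = C1 + Integral(C2*airyai(-6^(2/3)*z/3) + C3*airybi(-6^(2/3)*z/3), z)


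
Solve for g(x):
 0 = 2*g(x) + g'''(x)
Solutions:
 g(x) = C3*exp(-2^(1/3)*x) + (C1*sin(2^(1/3)*sqrt(3)*x/2) + C2*cos(2^(1/3)*sqrt(3)*x/2))*exp(2^(1/3)*x/2)


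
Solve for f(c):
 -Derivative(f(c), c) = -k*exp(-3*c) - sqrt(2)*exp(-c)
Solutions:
 f(c) = C1 - k*exp(-3*c)/3 - sqrt(2)*exp(-c)


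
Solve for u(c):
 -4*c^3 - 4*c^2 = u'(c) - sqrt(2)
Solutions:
 u(c) = C1 - c^4 - 4*c^3/3 + sqrt(2)*c


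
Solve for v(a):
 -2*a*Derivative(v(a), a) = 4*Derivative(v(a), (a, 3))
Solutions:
 v(a) = C1 + Integral(C2*airyai(-2^(2/3)*a/2) + C3*airybi(-2^(2/3)*a/2), a)


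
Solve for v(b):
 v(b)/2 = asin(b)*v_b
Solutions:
 v(b) = C1*exp(Integral(1/asin(b), b)/2)


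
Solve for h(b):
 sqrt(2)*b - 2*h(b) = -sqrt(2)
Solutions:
 h(b) = sqrt(2)*(b + 1)/2


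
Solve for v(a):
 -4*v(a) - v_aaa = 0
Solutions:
 v(a) = C3*exp(-2^(2/3)*a) + (C1*sin(2^(2/3)*sqrt(3)*a/2) + C2*cos(2^(2/3)*sqrt(3)*a/2))*exp(2^(2/3)*a/2)


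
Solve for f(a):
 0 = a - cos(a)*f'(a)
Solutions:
 f(a) = C1 + Integral(a/cos(a), a)


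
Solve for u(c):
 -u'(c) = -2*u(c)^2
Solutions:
 u(c) = -1/(C1 + 2*c)


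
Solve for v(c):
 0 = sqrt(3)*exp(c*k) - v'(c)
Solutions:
 v(c) = C1 + sqrt(3)*exp(c*k)/k


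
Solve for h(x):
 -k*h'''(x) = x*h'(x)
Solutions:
 h(x) = C1 + Integral(C2*airyai(x*(-1/k)^(1/3)) + C3*airybi(x*(-1/k)^(1/3)), x)


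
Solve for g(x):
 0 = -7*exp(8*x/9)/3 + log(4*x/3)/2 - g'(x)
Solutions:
 g(x) = C1 + x*log(x)/2 + x*(-log(3)/2 - 1/2 + log(2)) - 21*exp(8*x/9)/8


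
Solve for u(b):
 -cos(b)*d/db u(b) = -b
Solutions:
 u(b) = C1 + Integral(b/cos(b), b)


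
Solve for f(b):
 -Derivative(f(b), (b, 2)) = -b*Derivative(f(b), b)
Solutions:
 f(b) = C1 + C2*erfi(sqrt(2)*b/2)


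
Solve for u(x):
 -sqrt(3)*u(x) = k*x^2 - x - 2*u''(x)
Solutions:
 u(x) = C1*exp(-sqrt(2)*3^(1/4)*x/2) + C2*exp(sqrt(2)*3^(1/4)*x/2) - sqrt(3)*k*x^2/3 - 4*k/3 + sqrt(3)*x/3


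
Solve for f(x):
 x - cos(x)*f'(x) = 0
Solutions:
 f(x) = C1 + Integral(x/cos(x), x)


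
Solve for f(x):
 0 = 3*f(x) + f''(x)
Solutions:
 f(x) = C1*sin(sqrt(3)*x) + C2*cos(sqrt(3)*x)


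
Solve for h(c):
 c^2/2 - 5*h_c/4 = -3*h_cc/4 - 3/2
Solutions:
 h(c) = C1 + C2*exp(5*c/3) + 2*c^3/15 + 6*c^2/25 + 186*c/125


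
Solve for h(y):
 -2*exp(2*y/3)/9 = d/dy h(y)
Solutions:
 h(y) = C1 - exp(2*y/3)/3


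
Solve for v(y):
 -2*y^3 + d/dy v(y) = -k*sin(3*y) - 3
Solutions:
 v(y) = C1 + k*cos(3*y)/3 + y^4/2 - 3*y


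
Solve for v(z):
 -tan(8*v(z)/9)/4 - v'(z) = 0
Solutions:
 v(z) = -9*asin(C1*exp(-2*z/9))/8 + 9*pi/8
 v(z) = 9*asin(C1*exp(-2*z/9))/8


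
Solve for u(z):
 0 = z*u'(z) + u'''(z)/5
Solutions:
 u(z) = C1 + Integral(C2*airyai(-5^(1/3)*z) + C3*airybi(-5^(1/3)*z), z)


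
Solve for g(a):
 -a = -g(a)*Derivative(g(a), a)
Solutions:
 g(a) = -sqrt(C1 + a^2)
 g(a) = sqrt(C1 + a^2)


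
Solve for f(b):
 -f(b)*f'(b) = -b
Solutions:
 f(b) = -sqrt(C1 + b^2)
 f(b) = sqrt(C1 + b^2)


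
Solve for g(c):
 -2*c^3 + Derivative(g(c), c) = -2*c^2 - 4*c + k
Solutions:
 g(c) = C1 + c^4/2 - 2*c^3/3 - 2*c^2 + c*k


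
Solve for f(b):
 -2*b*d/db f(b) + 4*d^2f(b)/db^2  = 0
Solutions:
 f(b) = C1 + C2*erfi(b/2)


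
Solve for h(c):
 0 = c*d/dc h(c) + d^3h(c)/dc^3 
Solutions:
 h(c) = C1 + Integral(C2*airyai(-c) + C3*airybi(-c), c)


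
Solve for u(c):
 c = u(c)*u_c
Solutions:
 u(c) = -sqrt(C1 + c^2)
 u(c) = sqrt(C1 + c^2)


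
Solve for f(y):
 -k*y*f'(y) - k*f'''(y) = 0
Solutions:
 f(y) = C1 + Integral(C2*airyai(-y) + C3*airybi(-y), y)


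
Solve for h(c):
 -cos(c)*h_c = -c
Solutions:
 h(c) = C1 + Integral(c/cos(c), c)


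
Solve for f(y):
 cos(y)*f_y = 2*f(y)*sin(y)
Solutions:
 f(y) = C1/cos(y)^2


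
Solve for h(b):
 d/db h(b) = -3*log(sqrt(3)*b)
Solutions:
 h(b) = C1 - 3*b*log(b) - 3*b*log(3)/2 + 3*b


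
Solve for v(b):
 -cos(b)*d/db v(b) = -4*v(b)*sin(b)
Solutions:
 v(b) = C1/cos(b)^4


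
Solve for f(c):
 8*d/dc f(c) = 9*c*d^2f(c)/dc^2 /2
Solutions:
 f(c) = C1 + C2*c^(25/9)


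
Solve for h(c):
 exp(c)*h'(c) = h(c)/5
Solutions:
 h(c) = C1*exp(-exp(-c)/5)


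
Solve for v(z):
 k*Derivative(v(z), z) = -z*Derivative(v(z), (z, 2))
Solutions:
 v(z) = C1 + z^(1 - re(k))*(C2*sin(log(z)*Abs(im(k))) + C3*cos(log(z)*im(k)))


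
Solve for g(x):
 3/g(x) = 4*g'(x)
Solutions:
 g(x) = -sqrt(C1 + 6*x)/2
 g(x) = sqrt(C1 + 6*x)/2


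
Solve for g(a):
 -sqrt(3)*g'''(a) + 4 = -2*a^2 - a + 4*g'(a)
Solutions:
 g(a) = C1 + C2*sin(2*3^(3/4)*a/3) + C3*cos(2*3^(3/4)*a/3) + a^3/6 + a^2/8 - sqrt(3)*a/4 + a


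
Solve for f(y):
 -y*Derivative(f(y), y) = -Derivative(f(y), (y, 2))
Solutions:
 f(y) = C1 + C2*erfi(sqrt(2)*y/2)


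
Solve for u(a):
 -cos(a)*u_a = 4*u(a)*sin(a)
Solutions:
 u(a) = C1*cos(a)^4


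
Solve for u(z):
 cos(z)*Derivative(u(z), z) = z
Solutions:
 u(z) = C1 + Integral(z/cos(z), z)


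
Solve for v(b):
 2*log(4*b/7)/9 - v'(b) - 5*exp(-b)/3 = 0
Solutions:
 v(b) = C1 + 2*b*log(b)/9 + 2*b*(-log(7) - 1 + 2*log(2))/9 + 5*exp(-b)/3


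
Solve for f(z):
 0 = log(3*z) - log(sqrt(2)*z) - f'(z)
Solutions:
 f(z) = C1 - z*log(2)/2 + z*log(3)


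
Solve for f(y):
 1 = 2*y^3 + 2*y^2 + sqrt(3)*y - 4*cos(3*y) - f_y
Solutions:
 f(y) = C1 + y^4/2 + 2*y^3/3 + sqrt(3)*y^2/2 - y - 4*sin(3*y)/3


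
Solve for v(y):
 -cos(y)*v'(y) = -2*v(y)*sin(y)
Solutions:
 v(y) = C1/cos(y)^2


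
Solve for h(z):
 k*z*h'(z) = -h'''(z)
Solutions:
 h(z) = C1 + Integral(C2*airyai(z*(-k)^(1/3)) + C3*airybi(z*(-k)^(1/3)), z)


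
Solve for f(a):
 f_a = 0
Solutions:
 f(a) = C1


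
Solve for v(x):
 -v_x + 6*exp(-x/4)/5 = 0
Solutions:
 v(x) = C1 - 24*exp(-x/4)/5


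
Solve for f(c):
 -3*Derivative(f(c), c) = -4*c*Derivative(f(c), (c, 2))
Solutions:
 f(c) = C1 + C2*c^(7/4)


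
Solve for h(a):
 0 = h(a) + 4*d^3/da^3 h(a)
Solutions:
 h(a) = C3*exp(-2^(1/3)*a/2) + (C1*sin(2^(1/3)*sqrt(3)*a/4) + C2*cos(2^(1/3)*sqrt(3)*a/4))*exp(2^(1/3)*a/4)


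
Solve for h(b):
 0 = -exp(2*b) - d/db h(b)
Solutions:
 h(b) = C1 - exp(2*b)/2


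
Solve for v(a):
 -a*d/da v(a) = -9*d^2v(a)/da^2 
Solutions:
 v(a) = C1 + C2*erfi(sqrt(2)*a/6)


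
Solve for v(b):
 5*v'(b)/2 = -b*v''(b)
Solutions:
 v(b) = C1 + C2/b^(3/2)


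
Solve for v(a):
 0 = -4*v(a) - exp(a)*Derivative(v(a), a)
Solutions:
 v(a) = C1*exp(4*exp(-a))


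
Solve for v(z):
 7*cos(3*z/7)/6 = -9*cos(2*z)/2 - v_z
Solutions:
 v(z) = C1 - 49*sin(3*z/7)/18 - 9*sin(2*z)/4


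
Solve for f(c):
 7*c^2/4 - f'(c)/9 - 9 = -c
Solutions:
 f(c) = C1 + 21*c^3/4 + 9*c^2/2 - 81*c


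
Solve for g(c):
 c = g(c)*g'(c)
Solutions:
 g(c) = -sqrt(C1 + c^2)
 g(c) = sqrt(C1 + c^2)


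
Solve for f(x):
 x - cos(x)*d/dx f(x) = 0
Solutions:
 f(x) = C1 + Integral(x/cos(x), x)


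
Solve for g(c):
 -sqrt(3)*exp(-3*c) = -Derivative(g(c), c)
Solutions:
 g(c) = C1 - sqrt(3)*exp(-3*c)/3


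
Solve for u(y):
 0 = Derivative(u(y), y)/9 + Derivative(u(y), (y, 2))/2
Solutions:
 u(y) = C1 + C2*exp(-2*y/9)


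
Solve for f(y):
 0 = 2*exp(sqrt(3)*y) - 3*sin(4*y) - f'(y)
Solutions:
 f(y) = C1 + 2*sqrt(3)*exp(sqrt(3)*y)/3 + 3*cos(4*y)/4


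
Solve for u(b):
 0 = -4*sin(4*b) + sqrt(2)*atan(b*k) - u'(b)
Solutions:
 u(b) = C1 + sqrt(2)*Piecewise((b*atan(b*k) - log(b^2*k^2 + 1)/(2*k), Ne(k, 0)), (0, True)) + cos(4*b)


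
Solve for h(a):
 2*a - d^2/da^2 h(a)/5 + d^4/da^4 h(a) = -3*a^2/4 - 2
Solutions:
 h(a) = C1 + C2*a + C3*exp(-sqrt(5)*a/5) + C4*exp(sqrt(5)*a/5) + 5*a^4/16 + 5*a^3/3 + 95*a^2/4


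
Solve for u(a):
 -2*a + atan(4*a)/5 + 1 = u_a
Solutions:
 u(a) = C1 - a^2 + a*atan(4*a)/5 + a - log(16*a^2 + 1)/40


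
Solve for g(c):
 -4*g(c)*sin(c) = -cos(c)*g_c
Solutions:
 g(c) = C1/cos(c)^4


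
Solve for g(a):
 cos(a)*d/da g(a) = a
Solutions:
 g(a) = C1 + Integral(a/cos(a), a)


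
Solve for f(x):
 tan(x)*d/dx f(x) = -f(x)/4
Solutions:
 f(x) = C1/sin(x)^(1/4)


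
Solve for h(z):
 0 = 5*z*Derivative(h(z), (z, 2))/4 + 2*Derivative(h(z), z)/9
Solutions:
 h(z) = C1 + C2*z^(37/45)


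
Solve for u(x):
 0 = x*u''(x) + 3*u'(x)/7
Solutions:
 u(x) = C1 + C2*x^(4/7)


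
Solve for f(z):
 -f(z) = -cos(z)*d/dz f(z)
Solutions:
 f(z) = C1*sqrt(sin(z) + 1)/sqrt(sin(z) - 1)


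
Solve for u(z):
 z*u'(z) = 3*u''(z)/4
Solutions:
 u(z) = C1 + C2*erfi(sqrt(6)*z/3)


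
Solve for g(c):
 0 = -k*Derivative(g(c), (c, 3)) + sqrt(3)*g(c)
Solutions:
 g(c) = C1*exp(3^(1/6)*c*(1/k)^(1/3)) + C2*exp(c*(-3^(1/6) + 3^(2/3)*I)*(1/k)^(1/3)/2) + C3*exp(-c*(3^(1/6) + 3^(2/3)*I)*(1/k)^(1/3)/2)


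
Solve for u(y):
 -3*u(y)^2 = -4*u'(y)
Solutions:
 u(y) = -4/(C1 + 3*y)


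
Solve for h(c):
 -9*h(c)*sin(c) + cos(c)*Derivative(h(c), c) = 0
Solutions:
 h(c) = C1/cos(c)^9


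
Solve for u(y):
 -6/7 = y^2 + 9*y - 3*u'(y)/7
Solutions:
 u(y) = C1 + 7*y^3/9 + 21*y^2/2 + 2*y


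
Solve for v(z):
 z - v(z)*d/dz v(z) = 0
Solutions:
 v(z) = -sqrt(C1 + z^2)
 v(z) = sqrt(C1 + z^2)


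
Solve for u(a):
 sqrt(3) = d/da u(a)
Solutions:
 u(a) = C1 + sqrt(3)*a


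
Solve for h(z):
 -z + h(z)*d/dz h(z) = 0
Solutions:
 h(z) = -sqrt(C1 + z^2)
 h(z) = sqrt(C1 + z^2)


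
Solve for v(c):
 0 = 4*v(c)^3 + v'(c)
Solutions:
 v(c) = -sqrt(2)*sqrt(-1/(C1 - 4*c))/2
 v(c) = sqrt(2)*sqrt(-1/(C1 - 4*c))/2


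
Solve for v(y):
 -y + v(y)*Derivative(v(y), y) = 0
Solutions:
 v(y) = -sqrt(C1 + y^2)
 v(y) = sqrt(C1 + y^2)


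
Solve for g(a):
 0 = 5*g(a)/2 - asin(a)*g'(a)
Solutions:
 g(a) = C1*exp(5*Integral(1/asin(a), a)/2)


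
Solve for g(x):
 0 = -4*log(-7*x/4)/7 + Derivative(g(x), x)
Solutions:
 g(x) = C1 + 4*x*log(-x)/7 + 4*x*(-2*log(2) - 1 + log(7))/7


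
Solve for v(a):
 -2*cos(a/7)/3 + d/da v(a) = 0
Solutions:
 v(a) = C1 + 14*sin(a/7)/3


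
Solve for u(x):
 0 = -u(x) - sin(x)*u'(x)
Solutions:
 u(x) = C1*sqrt(cos(x) + 1)/sqrt(cos(x) - 1)


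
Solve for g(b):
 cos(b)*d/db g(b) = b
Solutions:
 g(b) = C1 + Integral(b/cos(b), b)


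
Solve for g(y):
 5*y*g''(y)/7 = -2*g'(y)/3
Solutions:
 g(y) = C1 + C2*y^(1/15)


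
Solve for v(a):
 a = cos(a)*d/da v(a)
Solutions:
 v(a) = C1 + Integral(a/cos(a), a)


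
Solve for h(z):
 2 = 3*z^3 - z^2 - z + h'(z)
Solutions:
 h(z) = C1 - 3*z^4/4 + z^3/3 + z^2/2 + 2*z


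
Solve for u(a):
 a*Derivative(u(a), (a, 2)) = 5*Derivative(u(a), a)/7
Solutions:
 u(a) = C1 + C2*a^(12/7)


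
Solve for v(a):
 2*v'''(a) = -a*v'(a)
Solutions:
 v(a) = C1 + Integral(C2*airyai(-2^(2/3)*a/2) + C3*airybi(-2^(2/3)*a/2), a)


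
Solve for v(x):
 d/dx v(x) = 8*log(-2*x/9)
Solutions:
 v(x) = C1 + 8*x*log(-x) + 8*x*(-2*log(3) - 1 + log(2))


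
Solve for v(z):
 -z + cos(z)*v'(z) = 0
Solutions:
 v(z) = C1 + Integral(z/cos(z), z)


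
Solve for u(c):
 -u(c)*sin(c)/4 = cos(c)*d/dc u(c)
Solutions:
 u(c) = C1*cos(c)^(1/4)


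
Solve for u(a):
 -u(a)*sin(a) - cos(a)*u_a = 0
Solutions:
 u(a) = C1*cos(a)


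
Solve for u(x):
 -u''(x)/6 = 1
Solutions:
 u(x) = C1 + C2*x - 3*x^2


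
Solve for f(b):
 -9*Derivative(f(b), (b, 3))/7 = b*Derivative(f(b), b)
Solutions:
 f(b) = C1 + Integral(C2*airyai(-21^(1/3)*b/3) + C3*airybi(-21^(1/3)*b/3), b)


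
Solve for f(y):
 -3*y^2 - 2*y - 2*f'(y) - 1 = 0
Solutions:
 f(y) = C1 - y^3/2 - y^2/2 - y/2


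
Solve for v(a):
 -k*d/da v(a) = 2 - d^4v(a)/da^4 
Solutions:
 v(a) = C1 + C2*exp(a*k^(1/3)) + C3*exp(a*k^(1/3)*(-1 + sqrt(3)*I)/2) + C4*exp(-a*k^(1/3)*(1 + sqrt(3)*I)/2) - 2*a/k


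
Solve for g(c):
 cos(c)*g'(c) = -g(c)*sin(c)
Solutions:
 g(c) = C1*cos(c)


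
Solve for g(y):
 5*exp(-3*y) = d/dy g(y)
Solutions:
 g(y) = C1 - 5*exp(-3*y)/3


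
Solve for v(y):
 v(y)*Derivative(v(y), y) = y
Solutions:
 v(y) = -sqrt(C1 + y^2)
 v(y) = sqrt(C1 + y^2)


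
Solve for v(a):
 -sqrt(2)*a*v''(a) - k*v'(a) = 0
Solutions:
 v(a) = C1 + a^(-sqrt(2)*re(k)/2 + 1)*(C2*sin(sqrt(2)*log(a)*Abs(im(k))/2) + C3*cos(sqrt(2)*log(a)*im(k)/2))


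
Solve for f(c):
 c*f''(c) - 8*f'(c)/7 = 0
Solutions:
 f(c) = C1 + C2*c^(15/7)


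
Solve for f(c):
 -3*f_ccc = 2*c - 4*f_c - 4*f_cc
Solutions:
 f(c) = C1 + C2*exp(-2*c/3) + C3*exp(2*c) + c^2/4 - c/2


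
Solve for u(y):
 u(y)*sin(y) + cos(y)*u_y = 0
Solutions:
 u(y) = C1*cos(y)


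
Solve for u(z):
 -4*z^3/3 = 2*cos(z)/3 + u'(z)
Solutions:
 u(z) = C1 - z^4/3 - 2*sin(z)/3


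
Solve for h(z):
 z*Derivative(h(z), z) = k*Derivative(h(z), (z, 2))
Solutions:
 h(z) = C1 + C2*erf(sqrt(2)*z*sqrt(-1/k)/2)/sqrt(-1/k)


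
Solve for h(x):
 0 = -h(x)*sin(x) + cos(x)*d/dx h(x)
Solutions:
 h(x) = C1/cos(x)


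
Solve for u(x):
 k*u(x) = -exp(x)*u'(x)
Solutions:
 u(x) = C1*exp(k*exp(-x))


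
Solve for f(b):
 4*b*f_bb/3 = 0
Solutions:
 f(b) = C1 + C2*b


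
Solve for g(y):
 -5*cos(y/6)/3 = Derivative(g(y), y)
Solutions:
 g(y) = C1 - 10*sin(y/6)


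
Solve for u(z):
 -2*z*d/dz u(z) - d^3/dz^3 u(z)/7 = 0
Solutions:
 u(z) = C1 + Integral(C2*airyai(-14^(1/3)*z) + C3*airybi(-14^(1/3)*z), z)


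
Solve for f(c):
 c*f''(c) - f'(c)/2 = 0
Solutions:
 f(c) = C1 + C2*c^(3/2)


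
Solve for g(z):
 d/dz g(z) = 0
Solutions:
 g(z) = C1


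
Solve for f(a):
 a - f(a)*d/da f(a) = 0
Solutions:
 f(a) = -sqrt(C1 + a^2)
 f(a) = sqrt(C1 + a^2)


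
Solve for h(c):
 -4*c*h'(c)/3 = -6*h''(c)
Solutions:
 h(c) = C1 + C2*erfi(c/3)


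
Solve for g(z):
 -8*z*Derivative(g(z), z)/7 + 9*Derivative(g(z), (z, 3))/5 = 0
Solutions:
 g(z) = C1 + Integral(C2*airyai(2*735^(1/3)*z/21) + C3*airybi(2*735^(1/3)*z/21), z)


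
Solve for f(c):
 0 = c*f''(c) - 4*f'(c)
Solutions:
 f(c) = C1 + C2*c^5


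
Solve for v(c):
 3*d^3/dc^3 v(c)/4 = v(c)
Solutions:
 v(c) = C3*exp(6^(2/3)*c/3) + (C1*sin(2^(2/3)*3^(1/6)*c/2) + C2*cos(2^(2/3)*3^(1/6)*c/2))*exp(-6^(2/3)*c/6)


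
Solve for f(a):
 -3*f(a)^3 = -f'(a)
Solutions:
 f(a) = -sqrt(2)*sqrt(-1/(C1 + 3*a))/2
 f(a) = sqrt(2)*sqrt(-1/(C1 + 3*a))/2


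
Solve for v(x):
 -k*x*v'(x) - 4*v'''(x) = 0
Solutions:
 v(x) = C1 + Integral(C2*airyai(2^(1/3)*x*(-k)^(1/3)/2) + C3*airybi(2^(1/3)*x*(-k)^(1/3)/2), x)


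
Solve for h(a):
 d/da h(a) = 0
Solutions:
 h(a) = C1


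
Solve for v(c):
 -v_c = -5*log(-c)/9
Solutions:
 v(c) = C1 + 5*c*log(-c)/9 - 5*c/9


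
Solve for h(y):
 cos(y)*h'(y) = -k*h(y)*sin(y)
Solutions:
 h(y) = C1*exp(k*log(cos(y)))


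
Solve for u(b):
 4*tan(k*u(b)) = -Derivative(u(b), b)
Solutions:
 u(b) = Piecewise((-asin(exp(C1*k - 4*b*k))/k + pi/k, Ne(k, 0)), (nan, True))
 u(b) = Piecewise((asin(exp(C1*k - 4*b*k))/k, Ne(k, 0)), (nan, True))


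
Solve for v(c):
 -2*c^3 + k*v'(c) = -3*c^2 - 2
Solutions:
 v(c) = C1 + c^4/(2*k) - c^3/k - 2*c/k


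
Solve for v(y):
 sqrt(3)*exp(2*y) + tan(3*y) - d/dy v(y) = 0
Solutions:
 v(y) = C1 + sqrt(3)*exp(2*y)/2 - log(cos(3*y))/3


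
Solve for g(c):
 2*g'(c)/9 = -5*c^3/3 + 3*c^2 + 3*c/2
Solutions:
 g(c) = C1 - 15*c^4/8 + 9*c^3/2 + 27*c^2/8


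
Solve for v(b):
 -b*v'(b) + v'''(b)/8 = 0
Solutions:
 v(b) = C1 + Integral(C2*airyai(2*b) + C3*airybi(2*b), b)


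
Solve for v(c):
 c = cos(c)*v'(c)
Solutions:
 v(c) = C1 + Integral(c/cos(c), c)


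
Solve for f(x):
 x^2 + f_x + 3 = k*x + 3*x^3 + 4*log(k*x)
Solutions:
 f(x) = C1 + k*x^2/2 + 3*x^4/4 - x^3/3 + 4*x*log(k*x) - 7*x


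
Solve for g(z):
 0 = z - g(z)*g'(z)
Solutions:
 g(z) = -sqrt(C1 + z^2)
 g(z) = sqrt(C1 + z^2)


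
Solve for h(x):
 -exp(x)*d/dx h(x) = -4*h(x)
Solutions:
 h(x) = C1*exp(-4*exp(-x))


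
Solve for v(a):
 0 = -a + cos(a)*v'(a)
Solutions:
 v(a) = C1 + Integral(a/cos(a), a)


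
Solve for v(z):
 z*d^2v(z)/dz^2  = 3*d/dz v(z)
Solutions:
 v(z) = C1 + C2*z^4


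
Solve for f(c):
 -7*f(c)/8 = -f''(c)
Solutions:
 f(c) = C1*exp(-sqrt(14)*c/4) + C2*exp(sqrt(14)*c/4)


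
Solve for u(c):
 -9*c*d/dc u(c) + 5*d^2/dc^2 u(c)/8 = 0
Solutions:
 u(c) = C1 + C2*erfi(6*sqrt(5)*c/5)


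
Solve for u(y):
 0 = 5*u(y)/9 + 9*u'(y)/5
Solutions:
 u(y) = C1*exp(-25*y/81)


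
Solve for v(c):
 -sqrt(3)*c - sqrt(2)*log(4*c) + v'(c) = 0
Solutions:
 v(c) = C1 + sqrt(3)*c^2/2 + sqrt(2)*c*log(c) - sqrt(2)*c + 2*sqrt(2)*c*log(2)


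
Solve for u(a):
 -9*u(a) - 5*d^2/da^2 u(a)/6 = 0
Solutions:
 u(a) = C1*sin(3*sqrt(30)*a/5) + C2*cos(3*sqrt(30)*a/5)


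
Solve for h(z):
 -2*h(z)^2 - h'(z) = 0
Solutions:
 h(z) = 1/(C1 + 2*z)


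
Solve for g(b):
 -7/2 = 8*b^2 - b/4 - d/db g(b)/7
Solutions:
 g(b) = C1 + 56*b^3/3 - 7*b^2/8 + 49*b/2


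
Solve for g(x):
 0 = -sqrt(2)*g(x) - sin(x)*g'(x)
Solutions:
 g(x) = C1*(cos(x) + 1)^(sqrt(2)/2)/(cos(x) - 1)^(sqrt(2)/2)


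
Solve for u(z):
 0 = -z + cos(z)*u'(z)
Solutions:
 u(z) = C1 + Integral(z/cos(z), z)


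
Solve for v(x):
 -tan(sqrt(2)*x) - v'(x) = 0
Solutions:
 v(x) = C1 + sqrt(2)*log(cos(sqrt(2)*x))/2


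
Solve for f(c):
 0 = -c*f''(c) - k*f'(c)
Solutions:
 f(c) = C1 + c^(1 - re(k))*(C2*sin(log(c)*Abs(im(k))) + C3*cos(log(c)*im(k)))


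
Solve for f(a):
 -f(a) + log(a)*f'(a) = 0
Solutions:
 f(a) = C1*exp(li(a))


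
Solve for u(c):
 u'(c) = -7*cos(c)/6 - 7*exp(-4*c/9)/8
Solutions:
 u(c) = C1 - 7*sin(c)/6 + 63*exp(-4*c/9)/32


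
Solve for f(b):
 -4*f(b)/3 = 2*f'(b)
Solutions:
 f(b) = C1*exp(-2*b/3)


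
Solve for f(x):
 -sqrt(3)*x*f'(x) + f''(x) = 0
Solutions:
 f(x) = C1 + C2*erfi(sqrt(2)*3^(1/4)*x/2)


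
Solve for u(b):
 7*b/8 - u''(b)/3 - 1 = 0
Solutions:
 u(b) = C1 + C2*b + 7*b^3/16 - 3*b^2/2


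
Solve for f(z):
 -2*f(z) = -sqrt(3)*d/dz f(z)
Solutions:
 f(z) = C1*exp(2*sqrt(3)*z/3)


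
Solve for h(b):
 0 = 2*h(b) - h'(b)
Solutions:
 h(b) = C1*exp(2*b)


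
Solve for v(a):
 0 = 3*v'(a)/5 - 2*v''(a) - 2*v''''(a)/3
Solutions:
 v(a) = C1 + C2*exp(a*(-50^(1/3)*(9 + sqrt(481))^(1/3) + 10*20^(1/3)/(9 + sqrt(481))^(1/3))/20)*sin(sqrt(3)*a*(10*20^(1/3)/(9 + sqrt(481))^(1/3) + 50^(1/3)*(9 + sqrt(481))^(1/3))/20) + C3*exp(a*(-50^(1/3)*(9 + sqrt(481))^(1/3) + 10*20^(1/3)/(9 + sqrt(481))^(1/3))/20)*cos(sqrt(3)*a*(10*20^(1/3)/(9 + sqrt(481))^(1/3) + 50^(1/3)*(9 + sqrt(481))^(1/3))/20) + C4*exp(a*(-20^(1/3)/(9 + sqrt(481))^(1/3) + 50^(1/3)*(9 + sqrt(481))^(1/3)/10))


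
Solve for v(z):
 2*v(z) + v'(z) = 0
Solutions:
 v(z) = C1*exp(-2*z)


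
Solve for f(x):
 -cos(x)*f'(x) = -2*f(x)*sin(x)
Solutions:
 f(x) = C1/cos(x)^2


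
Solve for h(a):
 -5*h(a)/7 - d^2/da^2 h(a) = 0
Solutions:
 h(a) = C1*sin(sqrt(35)*a/7) + C2*cos(sqrt(35)*a/7)


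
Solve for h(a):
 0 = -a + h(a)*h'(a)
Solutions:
 h(a) = -sqrt(C1 + a^2)
 h(a) = sqrt(C1 + a^2)


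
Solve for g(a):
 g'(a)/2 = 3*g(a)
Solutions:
 g(a) = C1*exp(6*a)


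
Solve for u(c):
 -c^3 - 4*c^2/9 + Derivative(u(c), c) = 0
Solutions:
 u(c) = C1 + c^4/4 + 4*c^3/27


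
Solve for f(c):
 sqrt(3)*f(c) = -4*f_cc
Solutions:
 f(c) = C1*sin(3^(1/4)*c/2) + C2*cos(3^(1/4)*c/2)


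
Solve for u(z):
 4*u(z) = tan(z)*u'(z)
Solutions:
 u(z) = C1*sin(z)^4


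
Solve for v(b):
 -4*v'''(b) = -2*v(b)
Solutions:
 v(b) = C3*exp(2^(2/3)*b/2) + (C1*sin(2^(2/3)*sqrt(3)*b/4) + C2*cos(2^(2/3)*sqrt(3)*b/4))*exp(-2^(2/3)*b/4)


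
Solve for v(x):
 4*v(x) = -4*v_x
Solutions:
 v(x) = C1*exp(-x)


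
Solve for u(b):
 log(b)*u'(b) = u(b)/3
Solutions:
 u(b) = C1*exp(li(b)/3)


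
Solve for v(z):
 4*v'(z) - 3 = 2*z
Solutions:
 v(z) = C1 + z^2/4 + 3*z/4


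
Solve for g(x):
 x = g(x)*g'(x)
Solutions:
 g(x) = -sqrt(C1 + x^2)
 g(x) = sqrt(C1 + x^2)


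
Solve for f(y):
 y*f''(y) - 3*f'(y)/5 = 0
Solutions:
 f(y) = C1 + C2*y^(8/5)


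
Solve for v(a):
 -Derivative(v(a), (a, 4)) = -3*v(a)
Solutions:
 v(a) = C1*exp(-3^(1/4)*a) + C2*exp(3^(1/4)*a) + C3*sin(3^(1/4)*a) + C4*cos(3^(1/4)*a)


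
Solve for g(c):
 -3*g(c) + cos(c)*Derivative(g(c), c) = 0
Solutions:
 g(c) = C1*(sin(c) + 1)^(3/2)/(sin(c) - 1)^(3/2)


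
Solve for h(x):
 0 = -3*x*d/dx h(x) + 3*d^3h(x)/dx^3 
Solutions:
 h(x) = C1 + Integral(C2*airyai(x) + C3*airybi(x), x)


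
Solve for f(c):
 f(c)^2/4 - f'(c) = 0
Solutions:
 f(c) = -4/(C1 + c)


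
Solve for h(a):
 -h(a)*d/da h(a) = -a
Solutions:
 h(a) = -sqrt(C1 + a^2)
 h(a) = sqrt(C1 + a^2)
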